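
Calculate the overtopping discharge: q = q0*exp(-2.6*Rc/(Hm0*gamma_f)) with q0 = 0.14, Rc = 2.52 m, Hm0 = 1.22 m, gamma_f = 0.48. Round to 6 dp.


q = q0 * exp(-2.6 * Rc / (Hm0 * gamma_f))
Exponent = -2.6 * 2.52 / (1.22 * 0.48)
= -2.6 * 2.52 / 0.5856
= -11.188525
exp(-11.188525) = 0.000014
q = 0.14 * 0.000014
q = 0.000002 m^3/s/m

0.000002


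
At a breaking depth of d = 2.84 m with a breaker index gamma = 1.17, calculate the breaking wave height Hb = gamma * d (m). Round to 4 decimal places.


Hb = gamma * d
Hb = 1.17 * 2.84
Hb = 3.3228 m

3.3228


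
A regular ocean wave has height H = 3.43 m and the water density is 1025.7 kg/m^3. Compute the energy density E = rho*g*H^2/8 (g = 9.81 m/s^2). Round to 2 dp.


E = (1/8) * rho * g * H^2
E = (1/8) * 1025.7 * 9.81 * 3.43^2
E = 0.125 * 1025.7 * 9.81 * 11.7649
E = 14797.48 J/m^2

14797.48


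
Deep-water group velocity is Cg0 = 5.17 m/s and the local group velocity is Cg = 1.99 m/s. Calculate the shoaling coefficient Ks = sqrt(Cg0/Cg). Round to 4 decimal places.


Ks = sqrt(Cg0 / Cg)
Ks = sqrt(5.17 / 1.99)
Ks = sqrt(2.5980)
Ks = 1.6118

1.6118


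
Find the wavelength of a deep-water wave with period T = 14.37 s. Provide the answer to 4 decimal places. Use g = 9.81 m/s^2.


L0 = g * T^2 / (2 * pi)
L0 = 9.81 * 14.37^2 / (2 * pi)
L0 = 9.81 * 206.4969 / 6.28319
L0 = 2025.7346 / 6.28319
L0 = 322.4057 m

322.4057


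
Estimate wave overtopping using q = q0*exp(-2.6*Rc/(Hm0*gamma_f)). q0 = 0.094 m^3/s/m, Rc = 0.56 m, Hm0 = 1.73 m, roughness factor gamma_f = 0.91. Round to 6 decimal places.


q = q0 * exp(-2.6 * Rc / (Hm0 * gamma_f))
Exponent = -2.6 * 0.56 / (1.73 * 0.91)
= -2.6 * 0.56 / 1.5743
= -0.924855
exp(-0.924855) = 0.396589
q = 0.094 * 0.396589
q = 0.037279 m^3/s/m

0.037279


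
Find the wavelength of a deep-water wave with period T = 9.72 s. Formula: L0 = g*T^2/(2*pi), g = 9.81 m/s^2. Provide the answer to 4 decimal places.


L0 = g * T^2 / (2 * pi)
L0 = 9.81 * 9.72^2 / (2 * pi)
L0 = 9.81 * 94.4784 / 6.28319
L0 = 926.8331 / 6.28319
L0 = 147.5101 m

147.5101


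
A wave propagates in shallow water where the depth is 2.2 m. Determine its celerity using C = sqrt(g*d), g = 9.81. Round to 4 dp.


Using the shallow-water approximation:
C = sqrt(g * d) = sqrt(9.81 * 2.2)
C = sqrt(21.5820)
C = 4.6456 m/s

4.6456


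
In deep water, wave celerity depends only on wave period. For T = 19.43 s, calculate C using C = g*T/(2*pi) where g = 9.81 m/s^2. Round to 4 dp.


We use the deep-water celerity formula:
C = g * T / (2 * pi)
C = 9.81 * 19.43 / (2 * 3.14159...)
C = 190.608300 / 6.283185
C = 30.3363 m/s

30.3363


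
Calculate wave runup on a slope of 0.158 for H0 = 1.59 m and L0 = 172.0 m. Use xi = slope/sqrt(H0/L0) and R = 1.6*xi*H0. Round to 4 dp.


xi = slope / sqrt(H0/L0)
H0/L0 = 1.59/172.0 = 0.009244
sqrt(0.009244) = 0.096147
xi = 0.158 / 0.096147 = 1.643322
R = 1.6 * xi * H0 = 1.6 * 1.643322 * 1.59
R = 4.1806 m

4.1806


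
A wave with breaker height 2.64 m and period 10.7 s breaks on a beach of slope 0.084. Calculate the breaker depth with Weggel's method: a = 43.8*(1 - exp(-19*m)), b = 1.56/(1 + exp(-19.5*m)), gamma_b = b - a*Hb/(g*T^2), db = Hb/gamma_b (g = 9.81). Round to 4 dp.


a = 43.8 * (1 - exp(-19 * m))
exp(-19 * 0.084) = exp(-1.5960) = 0.202706
a = 43.8 * (1 - 0.202706) = 34.921489
b = 1.56 / (1 + exp(-19.5 * m))
exp(-19.5 * 0.084) = exp(-1.6380) = 0.194368
b = 1.56 / (1 + 0.194368) = 1.306130
Hb / (g * T^2) = 2.64 / (9.81 * 10.7^2) = 2.64 / 1123.1469 = 0.00235054
gamma_b = b - a * Hb/(g*T^2) = 1.306130 - 34.921489 * 0.00235054 = 1.224045
db = Hb / gamma_b = 2.64 / 1.224045
db = 2.1568 m

2.1568


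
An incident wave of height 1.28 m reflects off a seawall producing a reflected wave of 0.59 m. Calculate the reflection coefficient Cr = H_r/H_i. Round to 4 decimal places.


Cr = H_r / H_i
Cr = 0.59 / 1.28
Cr = 0.4609

0.4609


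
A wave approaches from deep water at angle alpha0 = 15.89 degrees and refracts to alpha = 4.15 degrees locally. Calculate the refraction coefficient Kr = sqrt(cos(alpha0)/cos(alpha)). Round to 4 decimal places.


Kr = sqrt(cos(alpha0) / cos(alpha))
cos(15.89) = 0.961789
cos(4.15) = 0.997378
Kr = sqrt(0.961789 / 0.997378)
Kr = sqrt(0.964318)
Kr = 0.9820

0.9820


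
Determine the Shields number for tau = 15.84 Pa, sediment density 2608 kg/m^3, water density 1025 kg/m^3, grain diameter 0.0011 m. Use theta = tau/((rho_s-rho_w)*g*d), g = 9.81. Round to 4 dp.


theta = tau / ((rho_s - rho_w) * g * d)
rho_s - rho_w = 2608 - 1025 = 1583
Denominator = 1583 * 9.81 * 0.0011 = 17.082153
theta = 15.84 / 17.082153
theta = 0.9273

0.9273


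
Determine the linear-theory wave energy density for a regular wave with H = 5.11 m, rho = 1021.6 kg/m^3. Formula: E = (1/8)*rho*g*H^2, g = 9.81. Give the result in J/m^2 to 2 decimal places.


E = (1/8) * rho * g * H^2
E = (1/8) * 1021.6 * 9.81 * 5.11^2
E = 0.125 * 1021.6 * 9.81 * 26.1121
E = 32711.59 J/m^2

32711.59


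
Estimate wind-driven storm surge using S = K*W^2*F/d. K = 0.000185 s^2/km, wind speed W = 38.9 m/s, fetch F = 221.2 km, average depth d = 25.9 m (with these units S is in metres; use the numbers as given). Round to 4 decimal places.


S = K * W^2 * F / d
W^2 = 38.9^2 = 1513.21
S = 0.000185 * 1513.21 * 221.2 / 25.9
Numerator = 0.000185 * 1513.21 * 221.2 = 61.923580
S = 61.923580 / 25.9 = 2.3909 m

2.3909


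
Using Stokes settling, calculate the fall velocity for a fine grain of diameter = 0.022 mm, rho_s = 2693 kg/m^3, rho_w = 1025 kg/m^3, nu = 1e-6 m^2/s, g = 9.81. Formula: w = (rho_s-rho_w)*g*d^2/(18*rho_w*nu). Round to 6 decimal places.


w = (rho_s - rho_w) * g * d^2 / (18 * rho_w * nu)
d = 0.022 mm = 0.000022 m
rho_s - rho_w = 2693 - 1025 = 1668
Numerator = 1668 * 9.81 * (0.000022)^2 = 0.000007919731
Denominator = 18 * 1025 * 1e-6 = 0.018450
w = 0.000429 m/s

0.000429


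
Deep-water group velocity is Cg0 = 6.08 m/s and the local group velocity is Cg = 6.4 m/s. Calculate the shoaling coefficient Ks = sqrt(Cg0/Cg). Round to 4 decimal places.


Ks = sqrt(Cg0 / Cg)
Ks = sqrt(6.08 / 6.4)
Ks = sqrt(0.9500)
Ks = 0.9747

0.9747


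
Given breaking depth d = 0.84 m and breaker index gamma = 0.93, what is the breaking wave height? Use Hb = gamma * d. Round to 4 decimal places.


Hb = gamma * d
Hb = 0.93 * 0.84
Hb = 0.7812 m

0.7812


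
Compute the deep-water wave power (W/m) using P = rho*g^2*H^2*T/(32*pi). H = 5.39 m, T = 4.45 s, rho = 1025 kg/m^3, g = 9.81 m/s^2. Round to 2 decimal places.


P = rho * g^2 * H^2 * T / (32 * pi)
P = 1025 * 9.81^2 * 5.39^2 * 4.45 / (32 * pi)
P = 1025 * 96.2361 * 29.0521 * 4.45 / 100.53096
P = 126852.66 W/m

126852.66


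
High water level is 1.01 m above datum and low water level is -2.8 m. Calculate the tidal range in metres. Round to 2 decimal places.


Tidal range = High water - Low water
Tidal range = 1.01 - (-2.8)
Tidal range = 3.81 m

3.81


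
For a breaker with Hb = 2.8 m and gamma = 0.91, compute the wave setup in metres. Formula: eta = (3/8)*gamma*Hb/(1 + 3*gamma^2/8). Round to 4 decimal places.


eta = (3/8) * gamma * Hb / (1 + 3*gamma^2/8)
Numerator = (3/8) * 0.91 * 2.8 = 0.955500
Denominator = 1 + 3*0.91^2/8 = 1 + 0.310538 = 1.310538
eta = 0.955500 / 1.310538
eta = 0.7291 m

0.7291


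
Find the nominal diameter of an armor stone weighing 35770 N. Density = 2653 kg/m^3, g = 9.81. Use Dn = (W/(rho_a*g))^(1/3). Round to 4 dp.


V = W / (rho_a * g)
V = 35770 / (2653 * 9.81)
V = 35770 / 26025.93
V = 1.374399 m^3
Dn = V^(1/3) = 1.374399^(1/3)
Dn = 1.1118 m

1.1118


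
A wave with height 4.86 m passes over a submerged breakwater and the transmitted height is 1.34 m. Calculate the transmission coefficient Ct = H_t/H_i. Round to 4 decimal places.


Ct = H_t / H_i
Ct = 1.34 / 4.86
Ct = 0.2757

0.2757


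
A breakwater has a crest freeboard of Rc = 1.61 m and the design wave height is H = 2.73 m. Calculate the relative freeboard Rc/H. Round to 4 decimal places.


Relative freeboard = Rc / H
= 1.61 / 2.73
= 0.5897

0.5897


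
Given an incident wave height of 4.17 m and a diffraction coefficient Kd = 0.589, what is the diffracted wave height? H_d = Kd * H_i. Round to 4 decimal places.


H_d = Kd * H_i
H_d = 0.589 * 4.17
H_d = 2.4561 m

2.4561


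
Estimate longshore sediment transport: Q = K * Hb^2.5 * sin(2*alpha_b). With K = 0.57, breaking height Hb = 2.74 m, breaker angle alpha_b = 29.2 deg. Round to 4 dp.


Q = K * Hb^2.5 * sin(2 * alpha_b)
Hb^2.5 = 2.74^2.5 = 12.427289
sin(2 * 29.2) = sin(58.4) = 0.851727
Q = 0.57 * 12.427289 * 0.851727
Q = 6.0333 m^3/s

6.0333


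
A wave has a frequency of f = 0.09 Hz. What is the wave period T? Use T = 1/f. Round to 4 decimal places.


T = 1 / f
T = 1 / 0.09
T = 11.1111 s

11.1111


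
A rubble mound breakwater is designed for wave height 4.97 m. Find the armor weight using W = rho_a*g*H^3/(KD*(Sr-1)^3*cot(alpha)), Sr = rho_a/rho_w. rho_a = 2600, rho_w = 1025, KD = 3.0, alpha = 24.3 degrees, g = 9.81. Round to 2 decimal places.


Sr = rho_a / rho_w = 2600 / 1025 = 2.536585
(Sr - 1) = 1.536585
(Sr - 1)^3 = 3.628023
cot(24.3) = 1 / tan(24.3) = 1 / 0.451517 = 2.214754
Numerator = 2600 * 9.81 * 4.97^3 = 3131205.1423
Denominator = 3.0 * 3.628023 * 2.214754 = 24.105543
W = 3131205.1423 / 24.105543
W = 129895.65 N

129895.65


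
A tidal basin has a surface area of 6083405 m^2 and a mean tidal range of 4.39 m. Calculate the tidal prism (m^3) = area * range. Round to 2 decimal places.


Tidal prism = Area * Tidal range
P = 6083405 * 4.39
P = 26706147.95 m^3

26706147.95


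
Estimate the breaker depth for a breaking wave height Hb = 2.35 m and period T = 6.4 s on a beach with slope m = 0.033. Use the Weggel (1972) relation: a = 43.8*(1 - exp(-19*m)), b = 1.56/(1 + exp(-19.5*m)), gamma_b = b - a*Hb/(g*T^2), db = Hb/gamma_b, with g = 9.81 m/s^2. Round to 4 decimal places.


a = 43.8 * (1 - exp(-19 * m))
exp(-19 * 0.033) = exp(-0.6270) = 0.534192
a = 43.8 * (1 - 0.534192) = 20.402391
b = 1.56 / (1 + exp(-19.5 * m))
exp(-19.5 * 0.033) = exp(-0.6435) = 0.525450
b = 1.56 / (1 + 0.525450) = 1.022649
Hb / (g * T^2) = 2.35 / (9.81 * 6.4^2) = 2.35 / 401.8176 = 0.00584842
gamma_b = b - a * Hb/(g*T^2) = 1.022649 - 20.402391 * 0.00584842 = 0.903327
db = Hb / gamma_b = 2.35 / 0.903327
db = 2.6015 m

2.6015


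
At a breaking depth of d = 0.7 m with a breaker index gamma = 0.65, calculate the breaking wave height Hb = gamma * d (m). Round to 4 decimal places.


Hb = gamma * d
Hb = 0.65 * 0.7
Hb = 0.4550 m

0.4550


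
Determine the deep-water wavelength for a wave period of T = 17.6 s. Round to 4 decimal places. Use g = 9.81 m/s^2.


L0 = g * T^2 / (2 * pi)
L0 = 9.81 * 17.6^2 / (2 * pi)
L0 = 9.81 * 309.7600 / 6.28319
L0 = 3038.7456 / 6.28319
L0 = 483.6314 m

483.6314


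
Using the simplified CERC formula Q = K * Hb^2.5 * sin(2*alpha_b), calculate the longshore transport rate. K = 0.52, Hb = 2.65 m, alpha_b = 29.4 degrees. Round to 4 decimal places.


Q = K * Hb^2.5 * sin(2 * alpha_b)
Hb^2.5 = 2.65^2.5 = 11.431802
sin(2 * 29.4) = sin(58.8) = 0.855364
Q = 0.52 * 11.431802 * 0.855364
Q = 5.0847 m^3/s

5.0847


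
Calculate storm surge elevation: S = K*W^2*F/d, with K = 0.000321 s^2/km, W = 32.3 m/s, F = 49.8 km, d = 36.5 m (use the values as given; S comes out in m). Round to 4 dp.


S = K * W^2 * F / d
W^2 = 32.3^2 = 1043.29
S = 0.000321 * 1043.29 * 49.8 / 36.5
Numerator = 0.000321 * 1043.29 * 49.8 = 16.677825
S = 16.677825 / 36.5 = 0.4569 m

0.4569


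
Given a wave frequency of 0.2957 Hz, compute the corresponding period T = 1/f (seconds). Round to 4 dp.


T = 1 / f
T = 1 / 0.2957
T = 3.3818 s

3.3818


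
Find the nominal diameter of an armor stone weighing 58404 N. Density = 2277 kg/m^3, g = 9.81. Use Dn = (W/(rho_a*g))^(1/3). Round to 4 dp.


V = W / (rho_a * g)
V = 58404 / (2277 * 9.81)
V = 58404 / 22337.37
V = 2.614632 m^3
Dn = V^(1/3) = 2.614632^(1/3)
Dn = 1.3776 m

1.3776


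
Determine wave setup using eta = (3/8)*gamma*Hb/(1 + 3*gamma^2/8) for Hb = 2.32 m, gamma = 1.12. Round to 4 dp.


eta = (3/8) * gamma * Hb / (1 + 3*gamma^2/8)
Numerator = (3/8) * 1.12 * 2.32 = 0.974400
Denominator = 1 + 3*1.12^2/8 = 1 + 0.470400 = 1.470400
eta = 0.974400 / 1.470400
eta = 0.6627 m

0.6627


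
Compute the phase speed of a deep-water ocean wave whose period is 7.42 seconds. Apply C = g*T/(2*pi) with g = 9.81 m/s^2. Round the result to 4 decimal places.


We use the deep-water celerity formula:
C = g * T / (2 * pi)
C = 9.81 * 7.42 / (2 * 3.14159...)
C = 72.790200 / 6.283185
C = 11.5849 m/s

11.5849


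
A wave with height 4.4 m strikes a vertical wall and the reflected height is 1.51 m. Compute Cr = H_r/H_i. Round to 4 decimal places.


Cr = H_r / H_i
Cr = 1.51 / 4.4
Cr = 0.3432

0.3432


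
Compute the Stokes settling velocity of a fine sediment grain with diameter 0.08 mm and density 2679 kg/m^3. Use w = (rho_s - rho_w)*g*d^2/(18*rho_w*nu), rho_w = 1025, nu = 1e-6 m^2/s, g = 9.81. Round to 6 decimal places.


w = (rho_s - rho_w) * g * d^2 / (18 * rho_w * nu)
d = 0.08 mm = 0.000080 m
rho_s - rho_w = 2679 - 1025 = 1654
Numerator = 1654 * 9.81 * (0.000080)^2 = 0.000103844736
Denominator = 18 * 1025 * 1e-6 = 0.018450
w = 0.005628 m/s

0.005628


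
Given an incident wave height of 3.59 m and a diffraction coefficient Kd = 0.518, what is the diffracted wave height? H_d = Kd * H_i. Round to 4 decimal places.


H_d = Kd * H_i
H_d = 0.518 * 3.59
H_d = 1.8596 m

1.8596


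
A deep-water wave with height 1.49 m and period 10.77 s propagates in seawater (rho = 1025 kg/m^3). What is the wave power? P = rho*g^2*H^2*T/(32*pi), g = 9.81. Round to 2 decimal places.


P = rho * g^2 * H^2 * T / (32 * pi)
P = 1025 * 9.81^2 * 1.49^2 * 10.77 / (32 * pi)
P = 1025 * 96.2361 * 2.2201 * 10.77 / 100.53096
P = 23461.20 W/m

23461.20


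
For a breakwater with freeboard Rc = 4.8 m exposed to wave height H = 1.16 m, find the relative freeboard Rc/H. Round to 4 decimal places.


Relative freeboard = Rc / H
= 4.8 / 1.16
= 4.1379

4.1379


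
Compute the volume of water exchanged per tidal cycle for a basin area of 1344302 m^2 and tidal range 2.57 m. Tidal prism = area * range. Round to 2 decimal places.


Tidal prism = Area * Tidal range
P = 1344302 * 2.57
P = 3454856.14 m^3

3454856.14


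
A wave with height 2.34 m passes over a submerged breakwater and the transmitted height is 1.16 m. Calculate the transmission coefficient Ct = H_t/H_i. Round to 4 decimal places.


Ct = H_t / H_i
Ct = 1.16 / 2.34
Ct = 0.4957

0.4957


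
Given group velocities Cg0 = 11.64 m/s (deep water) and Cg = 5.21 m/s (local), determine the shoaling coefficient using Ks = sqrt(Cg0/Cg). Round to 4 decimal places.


Ks = sqrt(Cg0 / Cg)
Ks = sqrt(11.64 / 5.21)
Ks = sqrt(2.2342)
Ks = 1.4947

1.4947


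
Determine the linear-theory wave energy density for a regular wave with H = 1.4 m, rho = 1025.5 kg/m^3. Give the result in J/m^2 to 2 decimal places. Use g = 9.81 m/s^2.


E = (1/8) * rho * g * H^2
E = (1/8) * 1025.5 * 9.81 * 1.4^2
E = 0.125 * 1025.5 * 9.81 * 1.9600
E = 2464.74 J/m^2

2464.74


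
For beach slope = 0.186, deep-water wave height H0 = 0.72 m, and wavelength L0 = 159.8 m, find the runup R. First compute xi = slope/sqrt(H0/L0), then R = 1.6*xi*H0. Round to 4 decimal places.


xi = slope / sqrt(H0/L0)
H0/L0 = 0.72/159.8 = 0.004506
sqrt(0.004506) = 0.067124
xi = 0.186 / 0.067124 = 2.770991
R = 1.6 * xi * H0 = 1.6 * 2.770991 * 0.72
R = 3.1922 m

3.1922


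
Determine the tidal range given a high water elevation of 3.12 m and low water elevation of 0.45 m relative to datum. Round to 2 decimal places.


Tidal range = High water - Low water
Tidal range = 3.12 - (0.45)
Tidal range = 2.67 m

2.67


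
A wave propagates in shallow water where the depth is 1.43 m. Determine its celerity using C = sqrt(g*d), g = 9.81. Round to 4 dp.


Using the shallow-water approximation:
C = sqrt(g * d) = sqrt(9.81 * 1.43)
C = sqrt(14.0283)
C = 3.7454 m/s

3.7454


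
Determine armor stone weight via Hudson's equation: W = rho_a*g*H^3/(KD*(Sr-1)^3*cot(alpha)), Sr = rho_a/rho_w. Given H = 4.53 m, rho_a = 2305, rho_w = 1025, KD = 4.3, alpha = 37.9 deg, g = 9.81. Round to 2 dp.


Sr = rho_a / rho_w = 2305 / 1025 = 2.248780
(Sr - 1) = 1.248780
(Sr - 1)^3 = 1.947414
cot(37.9) = 1 / tan(37.9) = 1 / 0.778479 = 1.284557
Numerator = 2305 * 9.81 * 4.53^3 = 2102008.8643
Denominator = 4.3 * 1.947414 * 1.284557 = 10.756723
W = 2102008.8643 / 10.756723
W = 195413.49 N

195413.49


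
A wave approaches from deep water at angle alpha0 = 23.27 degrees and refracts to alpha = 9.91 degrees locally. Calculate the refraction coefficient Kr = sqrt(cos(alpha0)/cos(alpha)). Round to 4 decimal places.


Kr = sqrt(cos(alpha0) / cos(alpha))
cos(23.27) = 0.918653
cos(9.91) = 0.985079
Kr = sqrt(0.918653 / 0.985079)
Kr = sqrt(0.932568)
Kr = 0.9657

0.9657


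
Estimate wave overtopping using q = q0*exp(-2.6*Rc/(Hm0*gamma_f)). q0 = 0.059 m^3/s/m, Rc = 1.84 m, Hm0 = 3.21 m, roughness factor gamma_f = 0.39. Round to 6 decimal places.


q = q0 * exp(-2.6 * Rc / (Hm0 * gamma_f))
Exponent = -2.6 * 1.84 / (3.21 * 0.39)
= -2.6 * 1.84 / 1.2519
= -3.821391
exp(-3.821391) = 0.021897
q = 0.059 * 0.021897
q = 0.001292 m^3/s/m

0.001292


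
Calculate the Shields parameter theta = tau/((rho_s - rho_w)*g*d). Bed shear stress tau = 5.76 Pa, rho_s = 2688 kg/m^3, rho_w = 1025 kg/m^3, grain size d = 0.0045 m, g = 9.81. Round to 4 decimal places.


theta = tau / ((rho_s - rho_w) * g * d)
rho_s - rho_w = 2688 - 1025 = 1663
Denominator = 1663 * 9.81 * 0.0045 = 73.413135
theta = 5.76 / 73.413135
theta = 0.0785

0.0785


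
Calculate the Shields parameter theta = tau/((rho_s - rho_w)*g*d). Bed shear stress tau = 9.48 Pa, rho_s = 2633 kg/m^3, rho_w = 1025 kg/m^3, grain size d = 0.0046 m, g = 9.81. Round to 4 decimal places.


theta = tau / ((rho_s - rho_w) * g * d)
rho_s - rho_w = 2633 - 1025 = 1608
Denominator = 1608 * 9.81 * 0.0046 = 72.562608
theta = 9.48 / 72.562608
theta = 0.1306

0.1306


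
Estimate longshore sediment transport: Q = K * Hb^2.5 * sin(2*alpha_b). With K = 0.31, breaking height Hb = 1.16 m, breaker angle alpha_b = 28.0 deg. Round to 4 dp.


Q = K * Hb^2.5 * sin(2 * alpha_b)
Hb^2.5 = 1.16^2.5 = 1.449256
sin(2 * 28.0) = sin(56.0) = 0.829038
Q = 0.31 * 1.449256 * 0.829038
Q = 0.3725 m^3/s

0.3725


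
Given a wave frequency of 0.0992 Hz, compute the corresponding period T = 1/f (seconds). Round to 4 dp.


T = 1 / f
T = 1 / 0.0992
T = 10.0806 s

10.0806


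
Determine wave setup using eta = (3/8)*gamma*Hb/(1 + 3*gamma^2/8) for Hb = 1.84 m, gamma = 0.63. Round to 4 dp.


eta = (3/8) * gamma * Hb / (1 + 3*gamma^2/8)
Numerator = (3/8) * 0.63 * 1.84 = 0.434700
Denominator = 1 + 3*0.63^2/8 = 1 + 0.148838 = 1.148838
eta = 0.434700 / 1.148838
eta = 0.3784 m

0.3784


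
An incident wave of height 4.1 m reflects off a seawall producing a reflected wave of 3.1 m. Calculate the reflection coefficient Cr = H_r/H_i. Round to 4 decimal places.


Cr = H_r / H_i
Cr = 3.1 / 4.1
Cr = 0.7561

0.7561


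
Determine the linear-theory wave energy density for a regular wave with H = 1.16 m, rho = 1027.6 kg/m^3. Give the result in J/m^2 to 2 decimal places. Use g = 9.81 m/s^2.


E = (1/8) * rho * g * H^2
E = (1/8) * 1027.6 * 9.81 * 1.16^2
E = 0.125 * 1027.6 * 9.81 * 1.3456
E = 1695.58 J/m^2

1695.58


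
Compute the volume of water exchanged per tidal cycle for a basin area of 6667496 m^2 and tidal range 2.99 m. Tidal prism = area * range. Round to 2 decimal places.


Tidal prism = Area * Tidal range
P = 6667496 * 2.99
P = 19935813.04 m^3

19935813.04


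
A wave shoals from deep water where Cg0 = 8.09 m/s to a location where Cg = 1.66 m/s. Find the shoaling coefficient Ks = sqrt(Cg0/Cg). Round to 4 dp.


Ks = sqrt(Cg0 / Cg)
Ks = sqrt(8.09 / 1.66)
Ks = sqrt(4.8735)
Ks = 2.2076

2.2076


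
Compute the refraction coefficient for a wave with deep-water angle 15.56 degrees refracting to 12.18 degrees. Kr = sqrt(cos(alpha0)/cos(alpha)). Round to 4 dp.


Kr = sqrt(cos(alpha0) / cos(alpha))
cos(15.56) = 0.963350
cos(12.18) = 0.977490
Kr = sqrt(0.963350 / 0.977490)
Kr = sqrt(0.985535)
Kr = 0.9927

0.9927


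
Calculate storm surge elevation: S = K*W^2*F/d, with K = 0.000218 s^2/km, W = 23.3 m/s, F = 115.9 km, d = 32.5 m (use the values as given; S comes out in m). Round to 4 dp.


S = K * W^2 * F / d
W^2 = 23.3^2 = 542.89
S = 0.000218 * 542.89 * 115.9 / 32.5
Numerator = 0.000218 * 542.89 * 115.9 = 13.716767
S = 13.716767 / 32.5 = 0.4221 m

0.4221


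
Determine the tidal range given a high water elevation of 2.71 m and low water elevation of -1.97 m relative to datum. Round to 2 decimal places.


Tidal range = High water - Low water
Tidal range = 2.71 - (-1.97)
Tidal range = 4.68 m

4.68


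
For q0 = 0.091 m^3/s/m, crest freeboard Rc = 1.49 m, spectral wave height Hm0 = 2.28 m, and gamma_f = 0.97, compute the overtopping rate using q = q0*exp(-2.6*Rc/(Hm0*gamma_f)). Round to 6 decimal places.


q = q0 * exp(-2.6 * Rc / (Hm0 * gamma_f))
Exponent = -2.6 * 1.49 / (2.28 * 0.97)
= -2.6 * 1.49 / 2.2116
= -1.751673
exp(-1.751673) = 0.173483
q = 0.091 * 0.173483
q = 0.015787 m^3/s/m

0.015787


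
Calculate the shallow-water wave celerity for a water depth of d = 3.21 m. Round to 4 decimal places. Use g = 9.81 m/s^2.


Using the shallow-water approximation:
C = sqrt(g * d) = sqrt(9.81 * 3.21)
C = sqrt(31.4901)
C = 5.6116 m/s

5.6116


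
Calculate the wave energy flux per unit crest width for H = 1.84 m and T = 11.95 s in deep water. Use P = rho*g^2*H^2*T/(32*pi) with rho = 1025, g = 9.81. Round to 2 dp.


P = rho * g^2 * H^2 * T / (32 * pi)
P = 1025 * 9.81^2 * 1.84^2 * 11.95 / (32 * pi)
P = 1025 * 96.2361 * 3.3856 * 11.95 / 100.53096
P = 39697.72 W/m

39697.72


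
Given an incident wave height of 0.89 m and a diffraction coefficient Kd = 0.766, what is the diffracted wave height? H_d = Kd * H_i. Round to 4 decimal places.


H_d = Kd * H_i
H_d = 0.766 * 0.89
H_d = 0.6817 m

0.6817


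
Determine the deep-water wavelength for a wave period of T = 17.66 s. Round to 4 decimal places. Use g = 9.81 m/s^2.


L0 = g * T^2 / (2 * pi)
L0 = 9.81 * 17.66^2 / (2 * pi)
L0 = 9.81 * 311.8756 / 6.28319
L0 = 3059.4996 / 6.28319
L0 = 486.9345 m

486.9345


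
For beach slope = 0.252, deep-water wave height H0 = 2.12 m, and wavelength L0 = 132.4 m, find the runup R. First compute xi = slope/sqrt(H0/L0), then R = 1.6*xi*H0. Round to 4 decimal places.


xi = slope / sqrt(H0/L0)
H0/L0 = 2.12/132.4 = 0.016012
sqrt(0.016012) = 0.126539
xi = 0.252 / 0.126539 = 1.991483
R = 1.6 * xi * H0 = 1.6 * 1.991483 * 2.12
R = 6.7551 m

6.7551


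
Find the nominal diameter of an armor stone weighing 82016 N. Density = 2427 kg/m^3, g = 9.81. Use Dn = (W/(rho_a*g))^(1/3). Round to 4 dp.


V = W / (rho_a * g)
V = 82016 / (2427 * 9.81)
V = 82016 / 23808.87
V = 3.444767 m^3
Dn = V^(1/3) = 3.444767^(1/3)
Dn = 1.5103 m

1.5103


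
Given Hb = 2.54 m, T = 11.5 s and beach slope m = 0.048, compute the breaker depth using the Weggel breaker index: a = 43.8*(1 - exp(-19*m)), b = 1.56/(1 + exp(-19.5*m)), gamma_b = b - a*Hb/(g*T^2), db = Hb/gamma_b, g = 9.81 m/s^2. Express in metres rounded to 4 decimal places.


a = 43.8 * (1 - exp(-19 * m))
exp(-19 * 0.048) = exp(-0.9120) = 0.401720
a = 43.8 * (1 - 0.401720) = 26.204665
b = 1.56 / (1 + exp(-19.5 * m))
exp(-19.5 * 0.048) = exp(-0.9360) = 0.392193
b = 1.56 / (1 + 0.392193) = 1.120534
Hb / (g * T^2) = 2.54 / (9.81 * 11.5^2) = 2.54 / 1297.3725 = 0.00195780
gamma_b = b - a * Hb/(g*T^2) = 1.120534 - 26.204665 * 0.00195780 = 1.069230
db = Hb / gamma_b = 2.54 / 1.069230
db = 2.3755 m

2.3755


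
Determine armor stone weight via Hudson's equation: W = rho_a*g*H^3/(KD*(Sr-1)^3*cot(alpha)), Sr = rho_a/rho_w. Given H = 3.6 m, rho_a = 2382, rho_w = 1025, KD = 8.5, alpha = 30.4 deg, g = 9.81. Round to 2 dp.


Sr = rho_a / rho_w = 2382 / 1025 = 2.323902
(Sr - 1) = 1.323902
(Sr - 1)^3 = 2.320427
cot(30.4) = 1 / tan(30.4) = 1 / 0.586697 = 1.704459
Numerator = 2382 * 9.81 * 3.6^3 = 1090230.3475
Denominator = 8.5 * 2.320427 * 1.704459 = 33.618115
W = 1090230.3475 / 33.618115
W = 32429.85 N

32429.85


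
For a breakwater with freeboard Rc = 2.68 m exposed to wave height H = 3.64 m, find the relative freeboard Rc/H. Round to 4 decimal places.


Relative freeboard = Rc / H
= 2.68 / 3.64
= 0.7363

0.7363


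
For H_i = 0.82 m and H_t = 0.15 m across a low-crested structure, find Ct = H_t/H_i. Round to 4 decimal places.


Ct = H_t / H_i
Ct = 0.15 / 0.82
Ct = 0.1829

0.1829


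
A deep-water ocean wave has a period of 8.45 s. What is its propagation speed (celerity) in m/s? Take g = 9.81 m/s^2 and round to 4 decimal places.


We use the deep-water celerity formula:
C = g * T / (2 * pi)
C = 9.81 * 8.45 / (2 * 3.14159...)
C = 82.894500 / 6.283185
C = 13.1931 m/s

13.1931


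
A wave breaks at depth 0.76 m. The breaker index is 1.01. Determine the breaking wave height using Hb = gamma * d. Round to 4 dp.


Hb = gamma * d
Hb = 1.01 * 0.76
Hb = 0.7676 m

0.7676


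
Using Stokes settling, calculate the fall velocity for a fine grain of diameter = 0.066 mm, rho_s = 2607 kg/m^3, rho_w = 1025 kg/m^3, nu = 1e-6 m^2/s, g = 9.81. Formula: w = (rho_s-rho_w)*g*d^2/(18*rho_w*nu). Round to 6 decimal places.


w = (rho_s - rho_w) * g * d^2 / (18 * rho_w * nu)
d = 0.066 mm = 0.000066 m
rho_s - rho_w = 2607 - 1025 = 1582
Numerator = 1582 * 9.81 * (0.000066)^2 = 0.000067602594
Denominator = 18 * 1025 * 1e-6 = 0.018450
w = 0.003664 m/s

0.003664


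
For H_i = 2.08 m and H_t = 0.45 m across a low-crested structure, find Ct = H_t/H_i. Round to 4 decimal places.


Ct = H_t / H_i
Ct = 0.45 / 2.08
Ct = 0.2163

0.2163


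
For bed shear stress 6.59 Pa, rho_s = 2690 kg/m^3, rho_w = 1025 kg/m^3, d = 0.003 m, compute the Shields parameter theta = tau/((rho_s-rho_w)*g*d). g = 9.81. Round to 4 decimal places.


theta = tau / ((rho_s - rho_w) * g * d)
rho_s - rho_w = 2690 - 1025 = 1665
Denominator = 1665 * 9.81 * 0.003 = 49.000950
theta = 6.59 / 49.000950
theta = 0.1345

0.1345


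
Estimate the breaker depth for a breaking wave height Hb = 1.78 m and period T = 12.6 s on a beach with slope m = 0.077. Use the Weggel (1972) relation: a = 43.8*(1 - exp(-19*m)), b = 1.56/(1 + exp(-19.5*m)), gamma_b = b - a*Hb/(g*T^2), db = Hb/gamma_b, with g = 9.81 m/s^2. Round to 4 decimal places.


a = 43.8 * (1 - exp(-19 * m))
exp(-19 * 0.077) = exp(-1.4630) = 0.231541
a = 43.8 * (1 - 0.231541) = 33.658521
b = 1.56 / (1 + exp(-19.5 * m))
exp(-19.5 * 0.077) = exp(-1.5015) = 0.222796
b = 1.56 / (1 + 0.222796) = 1.275765
Hb / (g * T^2) = 1.78 / (9.81 * 12.6^2) = 1.78 / 1557.4356 = 0.00114290
gamma_b = b - a * Hb/(g*T^2) = 1.275765 - 33.658521 * 0.00114290 = 1.237297
db = Hb / gamma_b = 1.78 / 1.237297
db = 1.4386 m

1.4386


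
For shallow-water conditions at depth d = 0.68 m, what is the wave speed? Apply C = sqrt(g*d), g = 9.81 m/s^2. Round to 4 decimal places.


Using the shallow-water approximation:
C = sqrt(g * d) = sqrt(9.81 * 0.68)
C = sqrt(6.6708)
C = 2.5828 m/s

2.5828


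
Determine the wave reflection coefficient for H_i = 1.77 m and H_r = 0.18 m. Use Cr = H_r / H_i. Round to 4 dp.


Cr = H_r / H_i
Cr = 0.18 / 1.77
Cr = 0.1017

0.1017


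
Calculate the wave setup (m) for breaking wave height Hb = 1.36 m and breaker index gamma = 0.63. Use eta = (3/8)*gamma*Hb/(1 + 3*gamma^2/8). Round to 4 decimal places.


eta = (3/8) * gamma * Hb / (1 + 3*gamma^2/8)
Numerator = (3/8) * 0.63 * 1.36 = 0.321300
Denominator = 1 + 3*0.63^2/8 = 1 + 0.148838 = 1.148838
eta = 0.321300 / 1.148838
eta = 0.2797 m

0.2797


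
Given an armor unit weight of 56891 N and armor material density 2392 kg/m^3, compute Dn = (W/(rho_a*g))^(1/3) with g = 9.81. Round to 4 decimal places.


V = W / (rho_a * g)
V = 56891 / (2392 * 9.81)
V = 56891 / 23465.52
V = 2.424451 m^3
Dn = V^(1/3) = 2.424451^(1/3)
Dn = 1.3434 m

1.3434


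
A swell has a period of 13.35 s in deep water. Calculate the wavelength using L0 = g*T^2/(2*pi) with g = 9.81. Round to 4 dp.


L0 = g * T^2 / (2 * pi)
L0 = 9.81 * 13.35^2 / (2 * pi)
L0 = 9.81 * 178.2225 / 6.28319
L0 = 1748.3627 / 6.28319
L0 = 278.2606 m

278.2606


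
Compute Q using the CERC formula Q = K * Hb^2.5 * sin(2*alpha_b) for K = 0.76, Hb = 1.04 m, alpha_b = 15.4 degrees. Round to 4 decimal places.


Q = K * Hb^2.5 * sin(2 * alpha_b)
Hb^2.5 = 1.04^2.5 = 1.103020
sin(2 * 15.4) = sin(30.8) = 0.512043
Q = 0.76 * 1.103020 * 0.512043
Q = 0.4292 m^3/s

0.4292


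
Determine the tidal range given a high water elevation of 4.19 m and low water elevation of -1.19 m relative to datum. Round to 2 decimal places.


Tidal range = High water - Low water
Tidal range = 4.19 - (-1.19)
Tidal range = 5.38 m

5.38


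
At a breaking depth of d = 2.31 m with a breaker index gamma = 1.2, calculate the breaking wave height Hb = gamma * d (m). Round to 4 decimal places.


Hb = gamma * d
Hb = 1.2 * 2.31
Hb = 2.7720 m

2.7720


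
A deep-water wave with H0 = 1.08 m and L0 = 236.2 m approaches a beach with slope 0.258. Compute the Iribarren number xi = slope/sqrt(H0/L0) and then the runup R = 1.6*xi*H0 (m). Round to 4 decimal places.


xi = slope / sqrt(H0/L0)
H0/L0 = 1.08/236.2 = 0.004572
sqrt(0.004572) = 0.067619
xi = 0.258 / 0.067619 = 3.815468
R = 1.6 * xi * H0 = 1.6 * 3.815468 * 1.08
R = 6.5931 m

6.5931


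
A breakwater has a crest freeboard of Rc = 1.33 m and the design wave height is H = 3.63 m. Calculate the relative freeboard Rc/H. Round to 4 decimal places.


Relative freeboard = Rc / H
= 1.33 / 3.63
= 0.3664

0.3664


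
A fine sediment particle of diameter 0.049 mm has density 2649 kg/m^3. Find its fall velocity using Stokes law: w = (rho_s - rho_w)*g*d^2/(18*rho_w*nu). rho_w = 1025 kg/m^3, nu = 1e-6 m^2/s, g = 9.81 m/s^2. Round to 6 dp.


w = (rho_s - rho_w) * g * d^2 / (18 * rho_w * nu)
d = 0.049 mm = 0.000049 m
rho_s - rho_w = 2649 - 1025 = 1624
Numerator = 1624 * 9.81 * (0.000049)^2 = 0.000038251387
Denominator = 18 * 1025 * 1e-6 = 0.018450
w = 0.002073 m/s

0.002073


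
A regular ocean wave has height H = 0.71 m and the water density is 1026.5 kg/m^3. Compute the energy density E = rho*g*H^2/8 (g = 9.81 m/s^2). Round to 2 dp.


E = (1/8) * rho * g * H^2
E = (1/8) * 1026.5 * 9.81 * 0.71^2
E = 0.125 * 1026.5 * 9.81 * 0.5041
E = 634.53 J/m^2

634.53


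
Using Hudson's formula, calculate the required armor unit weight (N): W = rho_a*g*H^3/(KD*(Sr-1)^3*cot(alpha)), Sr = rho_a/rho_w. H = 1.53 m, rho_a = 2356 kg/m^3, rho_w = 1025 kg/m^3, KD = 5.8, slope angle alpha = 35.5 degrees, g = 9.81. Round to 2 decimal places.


Sr = rho_a / rho_w = 2356 / 1025 = 2.298537
(Sr - 1) = 1.298537
(Sr - 1)^3 = 2.189589
cot(35.5) = 1 / tan(35.5) = 1 / 0.713293 = 1.401948
Numerator = 2356 * 9.81 * 1.53^3 = 82778.6970
Denominator = 5.8 * 2.189589 * 1.401948 = 17.804204
W = 82778.6970 / 17.804204
W = 4649.39 N

4649.39


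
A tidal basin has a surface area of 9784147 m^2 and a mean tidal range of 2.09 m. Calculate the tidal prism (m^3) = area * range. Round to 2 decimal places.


Tidal prism = Area * Tidal range
P = 9784147 * 2.09
P = 20448867.23 m^3

20448867.23


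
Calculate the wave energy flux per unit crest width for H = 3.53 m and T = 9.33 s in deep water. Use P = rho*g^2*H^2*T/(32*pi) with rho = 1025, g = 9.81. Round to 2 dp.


P = rho * g^2 * H^2 * T / (32 * pi)
P = 1025 * 9.81^2 * 3.53^2 * 9.33 / (32 * pi)
P = 1025 * 96.2361 * 12.4609 * 9.33 / 100.53096
P = 114075.68 W/m

114075.68


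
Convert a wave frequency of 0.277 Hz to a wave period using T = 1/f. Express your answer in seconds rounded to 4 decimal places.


T = 1 / f
T = 1 / 0.277
T = 3.6101 s

3.6101


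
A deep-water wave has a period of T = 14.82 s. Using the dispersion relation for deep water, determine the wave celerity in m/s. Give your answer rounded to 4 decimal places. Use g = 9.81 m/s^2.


We use the deep-water celerity formula:
C = g * T / (2 * pi)
C = 9.81 * 14.82 / (2 * 3.14159...)
C = 145.384200 / 6.283185
C = 23.1386 m/s

23.1386


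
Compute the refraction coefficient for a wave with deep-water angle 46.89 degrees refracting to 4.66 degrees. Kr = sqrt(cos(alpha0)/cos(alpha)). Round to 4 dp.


Kr = sqrt(cos(alpha0) / cos(alpha))
cos(46.89) = 0.683401
cos(4.66) = 0.996694
Kr = sqrt(0.683401 / 0.996694)
Kr = sqrt(0.685668)
Kr = 0.8281

0.8281


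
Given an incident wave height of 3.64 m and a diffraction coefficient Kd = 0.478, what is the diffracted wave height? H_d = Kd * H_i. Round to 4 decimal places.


H_d = Kd * H_i
H_d = 0.478 * 3.64
H_d = 1.7399 m

1.7399


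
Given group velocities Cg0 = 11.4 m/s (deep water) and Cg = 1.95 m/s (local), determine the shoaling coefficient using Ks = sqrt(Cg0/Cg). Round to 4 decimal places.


Ks = sqrt(Cg0 / Cg)
Ks = sqrt(11.4 / 1.95)
Ks = sqrt(5.8462)
Ks = 2.4179

2.4179


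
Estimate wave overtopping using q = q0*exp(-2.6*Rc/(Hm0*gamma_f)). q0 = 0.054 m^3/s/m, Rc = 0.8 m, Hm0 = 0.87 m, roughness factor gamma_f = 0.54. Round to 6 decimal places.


q = q0 * exp(-2.6 * Rc / (Hm0 * gamma_f))
Exponent = -2.6 * 0.8 / (0.87 * 0.54)
= -2.6 * 0.8 / 0.4698
= -4.427416
exp(-4.427416) = 0.011945
q = 0.054 * 0.011945
q = 0.000645 m^3/s/m

0.000645


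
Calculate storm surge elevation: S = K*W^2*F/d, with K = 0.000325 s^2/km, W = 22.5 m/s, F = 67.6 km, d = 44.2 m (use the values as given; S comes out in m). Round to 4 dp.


S = K * W^2 * F / d
W^2 = 22.5^2 = 506.25
S = 0.000325 * 506.25 * 67.6 / 44.2
Numerator = 0.000325 * 506.25 * 67.6 = 11.122312
S = 11.122312 / 44.2 = 0.2516 m

0.2516


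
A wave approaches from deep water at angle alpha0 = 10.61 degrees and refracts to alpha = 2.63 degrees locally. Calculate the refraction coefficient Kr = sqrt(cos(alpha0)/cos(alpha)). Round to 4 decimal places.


Kr = sqrt(cos(alpha0) / cos(alpha))
cos(10.61) = 0.982903
cos(2.63) = 0.998947
Kr = sqrt(0.982903 / 0.998947)
Kr = sqrt(0.983940)
Kr = 0.9919

0.9919


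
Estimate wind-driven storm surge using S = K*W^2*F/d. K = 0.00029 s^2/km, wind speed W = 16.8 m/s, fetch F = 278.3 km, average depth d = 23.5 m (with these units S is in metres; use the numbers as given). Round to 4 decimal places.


S = K * W^2 * F / d
W^2 = 16.8^2 = 282.24
S = 0.00029 * 282.24 * 278.3 / 23.5
Numerator = 0.00029 * 282.24 * 278.3 = 22.778744
S = 22.778744 / 23.5 = 0.9693 m

0.9693


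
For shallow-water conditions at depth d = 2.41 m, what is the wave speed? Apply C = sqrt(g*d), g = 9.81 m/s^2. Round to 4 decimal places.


Using the shallow-water approximation:
C = sqrt(g * d) = sqrt(9.81 * 2.41)
C = sqrt(23.6421)
C = 4.8623 m/s

4.8623


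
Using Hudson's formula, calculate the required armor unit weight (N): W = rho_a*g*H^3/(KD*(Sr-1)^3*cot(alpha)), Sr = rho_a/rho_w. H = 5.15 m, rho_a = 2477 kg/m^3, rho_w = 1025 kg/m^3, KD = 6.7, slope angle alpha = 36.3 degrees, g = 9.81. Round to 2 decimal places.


Sr = rho_a / rho_w = 2477 / 1025 = 2.416585
(Sr - 1) = 1.416585
(Sr - 1)^3 = 2.842682
cot(36.3) = 1 / tan(36.3) = 1 / 0.734573 = 1.361335
Numerator = 2477 * 9.81 * 5.15^3 = 3319072.2102
Denominator = 6.7 * 2.842682 * 1.361335 = 25.927944
W = 3319072.2102 / 25.927944
W = 128011.39 N

128011.39


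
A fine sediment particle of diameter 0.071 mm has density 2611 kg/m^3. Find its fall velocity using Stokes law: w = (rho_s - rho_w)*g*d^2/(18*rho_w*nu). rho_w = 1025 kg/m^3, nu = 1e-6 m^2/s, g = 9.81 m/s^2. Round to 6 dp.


w = (rho_s - rho_w) * g * d^2 / (18 * rho_w * nu)
d = 0.071 mm = 0.000071 m
rho_s - rho_w = 2611 - 1025 = 1586
Numerator = 1586 * 9.81 * (0.000071)^2 = 0.000078431205
Denominator = 18 * 1025 * 1e-6 = 0.018450
w = 0.004251 m/s

0.004251


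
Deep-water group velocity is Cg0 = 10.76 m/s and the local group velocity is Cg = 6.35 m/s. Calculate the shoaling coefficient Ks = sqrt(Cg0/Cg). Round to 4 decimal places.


Ks = sqrt(Cg0 / Cg)
Ks = sqrt(10.76 / 6.35)
Ks = sqrt(1.6945)
Ks = 1.3017

1.3017


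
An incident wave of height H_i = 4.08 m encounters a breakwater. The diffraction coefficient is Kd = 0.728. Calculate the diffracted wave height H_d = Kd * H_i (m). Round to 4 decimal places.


H_d = Kd * H_i
H_d = 0.728 * 4.08
H_d = 2.9702 m

2.9702


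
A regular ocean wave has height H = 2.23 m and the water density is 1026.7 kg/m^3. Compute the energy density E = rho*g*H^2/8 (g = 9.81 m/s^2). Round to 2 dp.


E = (1/8) * rho * g * H^2
E = (1/8) * 1026.7 * 9.81 * 2.23^2
E = 0.125 * 1026.7 * 9.81 * 4.9729
E = 6260.84 J/m^2

6260.84


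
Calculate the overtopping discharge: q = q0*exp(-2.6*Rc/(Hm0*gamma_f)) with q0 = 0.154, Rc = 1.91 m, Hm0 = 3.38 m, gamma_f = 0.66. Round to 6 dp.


q = q0 * exp(-2.6 * Rc / (Hm0 * gamma_f))
Exponent = -2.6 * 1.91 / (3.38 * 0.66)
= -2.6 * 1.91 / 2.2308
= -2.226107
exp(-2.226107) = 0.107948
q = 0.154 * 0.107948
q = 0.016624 m^3/s/m

0.016624


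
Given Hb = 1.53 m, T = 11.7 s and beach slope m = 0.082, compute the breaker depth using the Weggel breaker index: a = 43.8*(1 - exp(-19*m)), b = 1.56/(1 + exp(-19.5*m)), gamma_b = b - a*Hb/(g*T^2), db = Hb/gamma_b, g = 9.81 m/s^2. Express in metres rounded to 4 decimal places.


a = 43.8 * (1 - exp(-19 * m))
exp(-19 * 0.082) = exp(-1.5580) = 0.210557
a = 43.8 * (1 - 0.210557) = 34.577614
b = 1.56 / (1 + exp(-19.5 * m))
exp(-19.5 * 0.082) = exp(-1.5990) = 0.202099
b = 1.56 / (1 + 0.202099) = 1.297731
Hb / (g * T^2) = 1.53 / (9.81 * 11.7^2) = 1.53 / 1342.8909 = 0.00113933
gamma_b = b - a * Hb/(g*T^2) = 1.297731 - 34.577614 * 0.00113933 = 1.258335
db = Hb / gamma_b = 1.53 / 1.258335
db = 1.2159 m

1.2159


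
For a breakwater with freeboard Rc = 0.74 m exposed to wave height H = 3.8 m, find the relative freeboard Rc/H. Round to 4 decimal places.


Relative freeboard = Rc / H
= 0.74 / 3.8
= 0.1947

0.1947


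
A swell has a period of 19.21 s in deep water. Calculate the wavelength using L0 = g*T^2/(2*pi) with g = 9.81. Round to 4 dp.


L0 = g * T^2 / (2 * pi)
L0 = 9.81 * 19.21^2 / (2 * pi)
L0 = 9.81 * 369.0241 / 6.28319
L0 = 3620.1264 / 6.28319
L0 = 576.1610 m

576.1610


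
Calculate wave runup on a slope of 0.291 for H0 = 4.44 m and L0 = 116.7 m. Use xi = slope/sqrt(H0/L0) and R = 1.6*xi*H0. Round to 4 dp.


xi = slope / sqrt(H0/L0)
H0/L0 = 4.44/116.7 = 0.038046
sqrt(0.038046) = 0.195055
xi = 0.291 / 0.195055 = 1.491890
R = 1.6 * xi * H0 = 1.6 * 1.491890 * 4.44
R = 10.5984 m

10.5984


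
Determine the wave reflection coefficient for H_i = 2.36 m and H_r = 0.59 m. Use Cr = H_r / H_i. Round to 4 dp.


Cr = H_r / H_i
Cr = 0.59 / 2.36
Cr = 0.2500

0.2500


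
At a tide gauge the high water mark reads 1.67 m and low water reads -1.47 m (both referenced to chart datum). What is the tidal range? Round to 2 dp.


Tidal range = High water - Low water
Tidal range = 1.67 - (-1.47)
Tidal range = 3.14 m

3.14


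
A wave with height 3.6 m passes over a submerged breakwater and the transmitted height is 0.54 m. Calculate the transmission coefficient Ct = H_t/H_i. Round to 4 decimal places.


Ct = H_t / H_i
Ct = 0.54 / 3.6
Ct = 0.1500

0.1500


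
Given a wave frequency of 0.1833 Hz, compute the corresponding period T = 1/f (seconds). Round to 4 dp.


T = 1 / f
T = 1 / 0.1833
T = 5.4555 s

5.4555


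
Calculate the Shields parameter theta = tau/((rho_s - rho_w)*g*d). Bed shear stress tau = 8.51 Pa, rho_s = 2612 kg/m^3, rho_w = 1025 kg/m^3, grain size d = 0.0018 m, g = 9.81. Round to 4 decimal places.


theta = tau / ((rho_s - rho_w) * g * d)
rho_s - rho_w = 2612 - 1025 = 1587
Denominator = 1587 * 9.81 * 0.0018 = 28.023246
theta = 8.51 / 28.023246
theta = 0.3037

0.3037


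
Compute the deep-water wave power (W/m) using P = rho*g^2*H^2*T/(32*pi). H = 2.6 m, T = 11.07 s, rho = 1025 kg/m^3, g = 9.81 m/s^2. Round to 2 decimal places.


P = rho * g^2 * H^2 * T / (32 * pi)
P = 1025 * 9.81^2 * 2.6^2 * 11.07 / (32 * pi)
P = 1025 * 96.2361 * 6.7600 * 11.07 / 100.53096
P = 73427.09 W/m

73427.09
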